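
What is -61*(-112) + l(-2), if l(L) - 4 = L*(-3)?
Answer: 6842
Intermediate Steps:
l(L) = 4 - 3*L (l(L) = 4 + L*(-3) = 4 - 3*L)
-61*(-112) + l(-2) = -61*(-112) + (4 - 3*(-2)) = 6832 + (4 + 6) = 6832 + 10 = 6842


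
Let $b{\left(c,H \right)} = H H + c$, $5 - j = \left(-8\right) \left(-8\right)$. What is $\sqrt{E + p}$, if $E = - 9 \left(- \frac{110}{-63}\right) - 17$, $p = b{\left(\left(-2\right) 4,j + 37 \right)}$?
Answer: $\frac{\sqrt{21721}}{7} \approx 21.054$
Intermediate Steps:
$j = -59$ ($j = 5 - \left(-8\right) \left(-8\right) = 5 - 64 = -59$)
$b{\left(c,H \right)} = c + H^{2}$ ($b{\left(c,H \right)} = H^{2} + c = c + H^{2}$)
$p = 476$ ($p = \left(-2\right) 4 + \left(-59 + 37\right)^{2} = -8 + \left(-22\right)^{2} = -8 + 484 = 476$)
$E = - \frac{229}{7}$ ($E = - 9 \left(\left(-110\right) \left(- \frac{1}{63}\right)\right) - 17 = \left(-9\right) \frac{110}{63} - 17 = - \frac{110}{7} - 17 = - \frac{229}{7} \approx -32.714$)
$\sqrt{E + p} = \sqrt{- \frac{229}{7} + 476} = \sqrt{\frac{3103}{7}} = \frac{\sqrt{21721}}{7}$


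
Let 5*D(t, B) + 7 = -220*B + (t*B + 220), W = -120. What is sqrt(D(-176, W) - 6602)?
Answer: sqrt(73615)/5 ≈ 54.264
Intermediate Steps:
D(t, B) = 213/5 - 44*B + B*t/5 (D(t, B) = -7/5 + (-220*B + (t*B + 220))/5 = -7/5 + (-220*B + (B*t + 220))/5 = -7/5 + (-220*B + (220 + B*t))/5 = -7/5 + (220 - 220*B + B*t)/5 = -7/5 + (44 - 44*B + B*t/5) = 213/5 - 44*B + B*t/5)
sqrt(D(-176, W) - 6602) = sqrt((213/5 - 44*(-120) + (1/5)*(-120)*(-176)) - 6602) = sqrt((213/5 + 5280 + 4224) - 6602) = sqrt(47733/5 - 6602) = sqrt(14723/5) = sqrt(73615)/5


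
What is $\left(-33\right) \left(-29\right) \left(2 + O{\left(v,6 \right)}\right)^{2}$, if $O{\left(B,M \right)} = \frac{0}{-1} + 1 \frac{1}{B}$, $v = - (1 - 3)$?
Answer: $\frac{23925}{4} \approx 5981.3$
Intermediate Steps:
$v = 2$ ($v = \left(-1\right) \left(-2\right) = 2$)
$O{\left(B,M \right)} = \frac{1}{B}$ ($O{\left(B,M \right)} = 0 \left(-1\right) + \frac{1}{B} = 0 + \frac{1}{B} = \frac{1}{B}$)
$\left(-33\right) \left(-29\right) \left(2 + O{\left(v,6 \right)}\right)^{2} = \left(-33\right) \left(-29\right) \left(2 + \frac{1}{2}\right)^{2} = 957 \left(2 + \frac{1}{2}\right)^{2} = 957 \left(\frac{5}{2}\right)^{2} = 957 \cdot \frac{25}{4} = \frac{23925}{4}$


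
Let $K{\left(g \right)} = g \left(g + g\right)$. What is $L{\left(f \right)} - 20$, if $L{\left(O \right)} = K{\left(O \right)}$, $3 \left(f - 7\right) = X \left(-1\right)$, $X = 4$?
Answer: $\frac{398}{9} \approx 44.222$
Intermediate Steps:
$f = \frac{17}{3}$ ($f = 7 + \frac{4 \left(-1\right)}{3} = 7 + \frac{1}{3} \left(-4\right) = 7 - \frac{4}{3} = \frac{17}{3} \approx 5.6667$)
$K{\left(g \right)} = 2 g^{2}$ ($K{\left(g \right)} = g 2 g = 2 g^{2}$)
$L{\left(O \right)} = 2 O^{2}$
$L{\left(f \right)} - 20 = 2 \left(\frac{17}{3}\right)^{2} - 20 = 2 \cdot \frac{289}{9} - 20 = \frac{578}{9} - 20 = \frac{398}{9}$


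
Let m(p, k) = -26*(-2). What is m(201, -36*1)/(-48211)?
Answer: -52/48211 ≈ -0.0010786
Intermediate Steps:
m(p, k) = 52
m(201, -36*1)/(-48211) = 52/(-48211) = 52*(-1/48211) = -52/48211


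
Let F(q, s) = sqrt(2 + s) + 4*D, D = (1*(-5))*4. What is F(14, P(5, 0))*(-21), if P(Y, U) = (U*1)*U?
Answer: 1680 - 21*sqrt(2) ≈ 1650.3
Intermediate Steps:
P(Y, U) = U**2 (P(Y, U) = U*U = U**2)
D = -20 (D = -5*4 = -20)
F(q, s) = -80 + sqrt(2 + s) (F(q, s) = sqrt(2 + s) + 4*(-20) = sqrt(2 + s) - 80 = -80 + sqrt(2 + s))
F(14, P(5, 0))*(-21) = (-80 + sqrt(2 + 0**2))*(-21) = (-80 + sqrt(2 + 0))*(-21) = (-80 + sqrt(2))*(-21) = 1680 - 21*sqrt(2)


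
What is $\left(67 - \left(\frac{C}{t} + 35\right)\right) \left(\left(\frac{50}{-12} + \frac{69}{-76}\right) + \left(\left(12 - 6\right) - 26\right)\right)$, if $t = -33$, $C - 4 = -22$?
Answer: $- \frac{989041}{1254} \approx -788.71$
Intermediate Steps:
$C = -18$ ($C = 4 - 22 = -18$)
$\left(67 - \left(\frac{C}{t} + 35\right)\right) \left(\left(\frac{50}{-12} + \frac{69}{-76}\right) + \left(\left(12 - 6\right) - 26\right)\right) = \left(67 - \left(- \frac{18}{-33} + 35\right)\right) \left(\left(\frac{50}{-12} + \frac{69}{-76}\right) + \left(\left(12 - 6\right) - 26\right)\right) = \left(67 - \left(\left(-18\right) \left(- \frac{1}{33}\right) + 35\right)\right) \left(\left(50 \left(- \frac{1}{12}\right) + 69 \left(- \frac{1}{76}\right)\right) + \left(6 - 26\right)\right) = \left(67 - \left(\frac{6}{11} + 35\right)\right) \left(\left(- \frac{25}{6} - \frac{69}{76}\right) - 20\right) = \left(67 - \frac{391}{11}\right) \left(- \frac{1157}{228} - 20\right) = \left(67 - \frac{391}{11}\right) \left(- \frac{5717}{228}\right) = \frac{346}{11} \left(- \frac{5717}{228}\right) = - \frac{989041}{1254}$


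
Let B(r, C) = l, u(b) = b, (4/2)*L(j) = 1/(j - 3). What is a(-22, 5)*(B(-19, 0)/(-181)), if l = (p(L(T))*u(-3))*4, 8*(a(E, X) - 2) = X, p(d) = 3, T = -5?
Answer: 189/362 ≈ 0.52210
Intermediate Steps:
L(j) = 1/(2*(-3 + j)) (L(j) = 1/(2*(j - 3)) = 1/(2*(-3 + j)))
a(E, X) = 2 + X/8
l = -36 (l = (3*(-3))*4 = -9*4 = -36)
B(r, C) = -36
a(-22, 5)*(B(-19, 0)/(-181)) = (2 + (⅛)*5)*(-36/(-181)) = (2 + 5/8)*(-36*(-1/181)) = (21/8)*(36/181) = 189/362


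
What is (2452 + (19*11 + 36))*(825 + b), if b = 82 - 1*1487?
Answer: -1564260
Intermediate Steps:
b = -1405 (b = 82 - 1487 = -1405)
(2452 + (19*11 + 36))*(825 + b) = (2452 + (19*11 + 36))*(825 - 1405) = (2452 + (209 + 36))*(-580) = (2452 + 245)*(-580) = 2697*(-580) = -1564260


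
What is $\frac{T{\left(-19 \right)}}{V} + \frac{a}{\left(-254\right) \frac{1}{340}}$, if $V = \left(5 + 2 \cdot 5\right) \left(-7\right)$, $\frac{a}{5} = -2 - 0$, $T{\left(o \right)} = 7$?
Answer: $\frac{25373}{1905} \approx 13.319$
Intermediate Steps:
$a = -10$ ($a = 5 \left(-2 - 0\right) = 5 \left(-2 + 0\right) = 5 \left(-2\right) = -10$)
$V = -105$ ($V = \left(5 + 10\right) \left(-7\right) = 15 \left(-7\right) = -105$)
$\frac{T{\left(-19 \right)}}{V} + \frac{a}{\left(-254\right) \frac{1}{340}} = \frac{7}{-105} - \frac{10}{\left(-254\right) \frac{1}{340}} = 7 \left(- \frac{1}{105}\right) - \frac{10}{\left(-254\right) \frac{1}{340}} = - \frac{1}{15} - \frac{10}{- \frac{127}{170}} = - \frac{1}{15} - - \frac{1700}{127} = - \frac{1}{15} + \frac{1700}{127} = \frac{25373}{1905}$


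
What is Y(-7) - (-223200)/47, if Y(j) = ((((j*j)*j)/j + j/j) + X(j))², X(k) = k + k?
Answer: 284112/47 ≈ 6044.9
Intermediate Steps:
X(k) = 2*k
Y(j) = (1 + j² + 2*j)² (Y(j) = ((((j*j)*j)/j + j/j) + 2*j)² = (((j²*j)/j + 1) + 2*j)² = ((j³/j + 1) + 2*j)² = ((j² + 1) + 2*j)² = ((1 + j²) + 2*j)² = (1 + j² + 2*j)²)
Y(-7) - (-223200)/47 = (1 + (-7)² + 2*(-7))² - (-223200)/47 = (1 + 49 - 14)² - (-223200)/47 = 36² - 496*(-450/47) = 1296 + 223200/47 = 284112/47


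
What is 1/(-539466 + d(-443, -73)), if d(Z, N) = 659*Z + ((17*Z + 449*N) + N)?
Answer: -1/871784 ≈ -1.1471e-6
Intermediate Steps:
d(Z, N) = 450*N + 676*Z (d(Z, N) = 659*Z + (17*Z + 450*N) = 450*N + 676*Z)
1/(-539466 + d(-443, -73)) = 1/(-539466 + (450*(-73) + 676*(-443))) = 1/(-539466 + (-32850 - 299468)) = 1/(-539466 - 332318) = 1/(-871784) = -1/871784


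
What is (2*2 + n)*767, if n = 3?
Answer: 5369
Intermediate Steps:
(2*2 + n)*767 = (2*2 + 3)*767 = (4 + 3)*767 = 7*767 = 5369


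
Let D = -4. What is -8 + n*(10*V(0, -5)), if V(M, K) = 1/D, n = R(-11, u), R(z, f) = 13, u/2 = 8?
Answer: -81/2 ≈ -40.500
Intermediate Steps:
u = 16 (u = 2*8 = 16)
n = 13
V(M, K) = -¼ (V(M, K) = 1/(-4) = -¼)
-8 + n*(10*V(0, -5)) = -8 + 13*(10*(-¼)) = -8 + 13*(-5/2) = -8 - 65/2 = -81/2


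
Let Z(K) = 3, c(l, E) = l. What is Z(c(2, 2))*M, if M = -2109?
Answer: -6327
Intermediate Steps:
Z(c(2, 2))*M = 3*(-2109) = -6327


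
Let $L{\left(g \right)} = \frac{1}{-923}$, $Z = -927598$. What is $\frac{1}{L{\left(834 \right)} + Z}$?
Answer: $- \frac{923}{856172955} \approx -1.0781 \cdot 10^{-6}$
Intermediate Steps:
$L{\left(g \right)} = - \frac{1}{923}$
$\frac{1}{L{\left(834 \right)} + Z} = \frac{1}{- \frac{1}{923} - 927598} = \frac{1}{- \frac{856172955}{923}} = - \frac{923}{856172955}$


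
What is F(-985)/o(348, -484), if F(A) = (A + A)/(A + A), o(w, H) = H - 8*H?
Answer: 1/3388 ≈ 0.00029516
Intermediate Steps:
o(w, H) = -7*H
F(A) = 1 (F(A) = (2*A)/((2*A)) = (2*A)*(1/(2*A)) = 1)
F(-985)/o(348, -484) = 1/(-7*(-484)) = 1/3388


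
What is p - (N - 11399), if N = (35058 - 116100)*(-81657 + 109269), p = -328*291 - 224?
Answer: 2237647431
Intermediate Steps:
p = -95672 (p = -95448 - 224 = -95672)
N = -2237731704 (N = -81042*27612 = -2237731704)
p - (N - 11399) = -95672 - (-2237731704 - 11399) = -95672 - 1*(-2237743103) = -95672 + 2237743103 = 2237647431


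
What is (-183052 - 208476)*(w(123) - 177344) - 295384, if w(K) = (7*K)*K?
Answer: 27970856464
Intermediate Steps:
w(K) = 7*K²
(-183052 - 208476)*(w(123) - 177344) - 295384 = (-183052 - 208476)*(7*123² - 177344) - 295384 = -391528*(7*15129 - 177344) - 295384 = -391528*(105903 - 177344) - 295384 = -391528*(-71441) - 295384 = 27971151848 - 295384 = 27970856464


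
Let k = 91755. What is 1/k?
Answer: 1/91755 ≈ 1.0899e-5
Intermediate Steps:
1/k = 1/91755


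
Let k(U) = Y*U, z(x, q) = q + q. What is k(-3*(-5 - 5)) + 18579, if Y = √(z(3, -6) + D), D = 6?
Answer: 18579 + 30*I*√6 ≈ 18579.0 + 73.485*I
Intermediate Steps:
z(x, q) = 2*q
Y = I*√6 (Y = √(2*(-6) + 6) = √(-12 + 6) = √(-6) = I*√6 ≈ 2.4495*I)
k(U) = I*U*√6 (k(U) = (I*√6)*U = I*U*√6)
k(-3*(-5 - 5)) + 18579 = I*(-3*(-5 - 5))*√6 + 18579 = I*(-3*(-10))*√6 + 18579 = I*30*√6 + 18579 = 30*I*√6 + 18579 = 18579 + 30*I*√6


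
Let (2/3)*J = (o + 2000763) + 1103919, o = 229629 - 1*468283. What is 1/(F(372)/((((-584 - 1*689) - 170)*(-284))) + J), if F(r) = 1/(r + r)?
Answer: 304900128/1310778456077377 ≈ 2.3261e-7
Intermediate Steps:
F(r) = 1/(2*r)
o = -238654 (o = 229629 - 468283 = -238654)
J = 4299042 (J = 3*((-238654 + 2000763) + 1103919)/2 = 3*(1762109 + 1103919)/2 = (3/2)*2866028 = 4299042)
1/(F(372)/((((-584 - 1*689) - 170)*(-284))) + J) = 1/(((½)/372)/((((-584 - 1*689) - 170)*(-284))) + 4299042) = 1/(((½)*(1/372))/((((-584 - 689) - 170)*(-284))) + 4299042) = 1/(1/(744*(((-1273 - 170)*(-284)))) + 4299042) = 1/(1/(744*((-1443*(-284)))) + 4299042) = 1/((1/744)/409812 + 4299042) = 1/((1/744)*(1/409812) + 4299042) = 1/(1/304900128 + 4299042) = 1/(1310778456077377/304900128) = 304900128/1310778456077377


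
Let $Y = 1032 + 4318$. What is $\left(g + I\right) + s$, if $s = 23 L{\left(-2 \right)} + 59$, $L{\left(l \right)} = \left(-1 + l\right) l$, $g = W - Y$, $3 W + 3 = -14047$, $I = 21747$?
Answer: $\frac{35732}{3} \approx 11911.0$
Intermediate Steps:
$W = - \frac{14050}{3}$ ($W = -1 + \frac{1}{3} \left(-14047\right) = -1 - \frac{14047}{3} = - \frac{14050}{3} \approx -4683.3$)
$Y = 5350$
$g = - \frac{30100}{3}$ ($g = - \frac{14050}{3} - 5350 = - \frac{30100}{3} \approx -10033.0$)
$L{\left(l \right)} = l \left(-1 + l\right)$
$s = 197$ ($s = 23 \left(- 2 \left(-1 - 2\right)\right) + 59 = 23 \left(\left(-2\right) \left(-3\right)\right) + 59 = 23 \cdot 6 + 59 = 138 + 59 = 197$)
$\left(g + I\right) + s = \left(- \frac{30100}{3} + 21747\right) + 197 = \frac{35141}{3} + 197 = \frac{35732}{3}$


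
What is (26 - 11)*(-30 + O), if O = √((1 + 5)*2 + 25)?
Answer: -450 + 15*√37 ≈ -358.76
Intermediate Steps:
O = √37 (O = √(6*2 + 25) = √(12 + 25) = √37 ≈ 6.0828)
(26 - 11)*(-30 + O) = (26 - 11)*(-30 + √37) = 15*(-30 + √37) = -450 + 15*√37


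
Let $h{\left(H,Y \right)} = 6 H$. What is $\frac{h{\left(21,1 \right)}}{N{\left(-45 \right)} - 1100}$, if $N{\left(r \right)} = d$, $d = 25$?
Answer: $- \frac{126}{1075} \approx -0.11721$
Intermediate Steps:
$N{\left(r \right)} = 25$
$\frac{h{\left(21,1 \right)}}{N{\left(-45 \right)} - 1100} = \frac{6 \cdot 21}{25 - 1100} = \frac{126}{-1075} = 126 \left(- \frac{1}{1075}\right) = - \frac{126}{1075}$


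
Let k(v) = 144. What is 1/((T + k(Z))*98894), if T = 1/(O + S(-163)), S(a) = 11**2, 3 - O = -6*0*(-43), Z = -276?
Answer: 62/882975079 ≈ 7.0217e-8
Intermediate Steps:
O = 3 (O = 3 - (-6*0)*(-43) = 3 - 0*(-43) = 3 - 1*0 = 3 + 0 = 3)
S(a) = 121
T = 1/124 (T = 1/(3 + 121) = 1/124 ≈ 0.0080645)
1/((T + k(Z))*98894) = 1/((1/124 + 144)*98894) = (1/98894)/(17857/124) = (124/17857)*(1/98894) = 62/882975079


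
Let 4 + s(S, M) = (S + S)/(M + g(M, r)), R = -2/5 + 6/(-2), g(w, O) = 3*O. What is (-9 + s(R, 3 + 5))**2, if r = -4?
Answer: 12769/100 ≈ 127.69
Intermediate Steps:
R = -17/5 (R = -2*1/5 + 6*(-1/2) = -2/5 - 3 = -17/5 ≈ -3.4000)
s(S, M) = -4 + 2*S/(-12 + M) (s(S, M) = -4 + (S + S)/(M + 3*(-4)) = -4 + (2*S)/(M - 12) = -4 + (2*S)/(-12 + M) = -4 + 2*S/(-12 + M))
(-9 + s(R, 3 + 5))**2 = (-9 + 2*(24 - 17/5 - 2*(3 + 5))/(-12 + (3 + 5)))**2 = (-9 + 2*(24 - 17/5 - 2*8)/(-12 + 8))**2 = (-9 + 2*(24 - 17/5 - 16)/(-4))**2 = (-9 + 2*(-1/4)*(23/5))**2 = (-9 - 23/10)**2 = (-113/10)**2 = 12769/100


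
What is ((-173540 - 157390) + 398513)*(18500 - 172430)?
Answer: -10403051190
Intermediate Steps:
((-173540 - 157390) + 398513)*(18500 - 172430) = (-330930 + 398513)*(-153930) = 67583*(-153930) = -10403051190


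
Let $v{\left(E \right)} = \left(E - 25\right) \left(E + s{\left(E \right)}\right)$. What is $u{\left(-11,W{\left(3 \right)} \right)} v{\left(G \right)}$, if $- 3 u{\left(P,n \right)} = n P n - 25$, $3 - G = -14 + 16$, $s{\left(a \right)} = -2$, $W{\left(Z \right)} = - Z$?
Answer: $992$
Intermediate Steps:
$G = 1$ ($G = 3 - \left(-14 + 16\right) = 3 - 2 = 1$)
$v{\left(E \right)} = \left(-25 + E\right) \left(-2 + E\right)$ ($v{\left(E \right)} = \left(E - 25\right) \left(E - 2\right) = \left(-25 + E\right) \left(-2 + E\right)$)
$u{\left(P,n \right)} = \frac{25}{3} - \frac{P n^{2}}{3}$ ($u{\left(P,n \right)} = - \frac{n P n - 25}{3} = - \frac{P n n - 25}{3} = - \frac{P n^{2} - 25}{3} = - \frac{-25 + P n^{2}}{3} = \frac{25}{3} - \frac{P n^{2}}{3}$)
$u{\left(-11,W{\left(3 \right)} \right)} v{\left(G \right)} = \left(\frac{25}{3} - - \frac{11 \left(\left(-1\right) 3\right)^{2}}{3}\right) \left(50 + 1^{2} - 27\right) = \left(\frac{25}{3} - - \frac{11 \left(-3\right)^{2}}{3}\right) \left(50 + 1 - 27\right) = \left(\frac{25}{3} - \left(- \frac{11}{3}\right) 9\right) 24 = \left(\frac{25}{3} + 33\right) 24 = \frac{124}{3} \cdot 24 = 992$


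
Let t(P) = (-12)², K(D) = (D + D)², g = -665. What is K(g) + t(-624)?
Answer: 1769044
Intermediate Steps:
K(D) = 4*D² (K(D) = (2*D)² = 4*D²)
t(P) = 144
K(g) + t(-624) = 4*(-665)² + 144 = 4*442225 + 144 = 1768900 + 144 = 1769044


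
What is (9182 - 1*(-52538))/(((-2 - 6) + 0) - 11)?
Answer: -61720/19 ≈ -3248.4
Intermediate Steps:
(9182 - 1*(-52538))/(((-2 - 6) + 0) - 11) = (9182 + 52538)/((-8 + 0) - 11) = 61720/(-8 - 11) = 61720/(-19) = -1/19*61720 = -61720/19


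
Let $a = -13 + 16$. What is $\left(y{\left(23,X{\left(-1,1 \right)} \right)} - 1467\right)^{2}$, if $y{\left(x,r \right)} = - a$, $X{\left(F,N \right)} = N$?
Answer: $2160900$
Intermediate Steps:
$a = 3$
$y{\left(x,r \right)} = -3$ ($y{\left(x,r \right)} = \left(-1\right) 3 = -3$)
$\left(y{\left(23,X{\left(-1,1 \right)} \right)} - 1467\right)^{2} = \left(-3 - 1467\right)^{2} = \left(-1470\right)^{2} = 2160900$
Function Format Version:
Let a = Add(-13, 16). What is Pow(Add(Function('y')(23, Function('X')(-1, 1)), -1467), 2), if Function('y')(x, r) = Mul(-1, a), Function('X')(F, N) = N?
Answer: 2160900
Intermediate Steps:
a = 3
Function('y')(x, r) = -3 (Function('y')(x, r) = Mul(-1, 3) = -3)
Pow(Add(Function('y')(23, Function('X')(-1, 1)), -1467), 2) = Pow(Add(-3, -1467), 2) = Pow(-1470, 2) = 2160900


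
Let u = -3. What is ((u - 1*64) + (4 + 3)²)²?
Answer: 324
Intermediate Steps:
((u - 1*64) + (4 + 3)²)² = ((-3 - 1*64) + (4 + 3)²)² = ((-3 - 64) + 7²)² = (-67 + 49)² = (-18)² = 324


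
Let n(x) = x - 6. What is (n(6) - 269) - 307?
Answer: -576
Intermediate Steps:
n(x) = -6 + x
(n(6) - 269) - 307 = ((-6 + 6) - 269) - 307 = (0 - 269) - 307 = -269 - 307 = -576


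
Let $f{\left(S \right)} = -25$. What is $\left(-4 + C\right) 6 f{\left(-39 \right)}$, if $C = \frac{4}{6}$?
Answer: $500$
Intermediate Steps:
$C = \frac{2}{3}$ ($C = 4 \cdot \frac{1}{6} = \frac{2}{3} \approx 0.66667$)
$\left(-4 + C\right) 6 f{\left(-39 \right)} = \left(-4 + \frac{2}{3}\right) 6 \left(-25\right) = \left(- \frac{10}{3}\right) 6 \left(-25\right) = \left(-20\right) \left(-25\right) = 500$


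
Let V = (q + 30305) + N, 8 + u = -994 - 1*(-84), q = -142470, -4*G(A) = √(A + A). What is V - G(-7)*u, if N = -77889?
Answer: -190054 - 459*I*√14/2 ≈ -1.9005e+5 - 858.71*I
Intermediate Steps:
G(A) = -√2*√A/4 (G(A) = -√(A + A)/4 = -√2*√A/4)
u = -918 (u = -8 + (-994 - 1*(-84)) = -8 + (-994 + 84) = -8 - 910 = -918)
V = -190054 (V = (-142470 + 30305) - 77889 = -112165 - 77889 = -190054)
V - G(-7)*u = -190054 - (-√2*√(-7)/4)*(-918) = -190054 - (-√2*I*√7/4)*(-918) = -190054 - (-I*√14/4)*(-918) = -190054 - 459*I*√14/2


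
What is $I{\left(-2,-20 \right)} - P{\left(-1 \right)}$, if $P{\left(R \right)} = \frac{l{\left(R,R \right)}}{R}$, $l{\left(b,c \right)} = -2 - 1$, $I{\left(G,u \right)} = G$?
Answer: $-5$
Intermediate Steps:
$l{\left(b,c \right)} = -3$
$P{\left(R \right)} = - \frac{3}{R}$
$I{\left(-2,-20 \right)} - P{\left(-1 \right)} = -2 - - \frac{3}{-1} = -2 - \left(-3\right) \left(-1\right) = -2 - 3 = -5$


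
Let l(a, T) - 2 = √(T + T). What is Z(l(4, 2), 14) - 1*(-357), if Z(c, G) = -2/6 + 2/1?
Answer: 1076/3 ≈ 358.67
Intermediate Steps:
l(a, T) = 2 + √2*√T (l(a, T) = 2 + √(T + T) = 2 + √(2*T) = 2 + √2*√T)
Z(c, G) = 5/3 (Z(c, G) = -2*⅙ + 2*1 = -⅓ + 2 = 5/3)
Z(l(4, 2), 14) - 1*(-357) = 5/3 - 1*(-357) = 5/3 + 357 = 1076/3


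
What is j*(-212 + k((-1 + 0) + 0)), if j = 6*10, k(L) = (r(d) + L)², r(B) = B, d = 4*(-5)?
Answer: 13740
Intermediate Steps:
d = -20
k(L) = (-20 + L)²
j = 60
j*(-212 + k((-1 + 0) + 0)) = 60*(-212 + (-20 + ((-1 + 0) + 0))²) = 60*(-212 + (-20 + (-1 + 0))²) = 60*(-212 + (-20 - 1)²) = 60*(-212 + (-21)²) = 60*(-212 + 441) = 60*229 = 13740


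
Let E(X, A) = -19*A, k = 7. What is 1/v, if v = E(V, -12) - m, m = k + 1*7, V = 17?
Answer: 1/214 ≈ 0.0046729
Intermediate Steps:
m = 14 (m = 7 + 1*7 = 7 + 7 = 14)
v = 214 (v = -19*(-12) - 1*14 = 228 - 14 = 214)
1/v = 1/214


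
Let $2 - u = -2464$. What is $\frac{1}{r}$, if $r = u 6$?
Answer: $\frac{1}{14796} \approx 6.7586 \cdot 10^{-5}$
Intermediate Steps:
$u = 2466$ ($u = 2 - -2464 = 2 + 2464 = 2466$)
$r = 14796$ ($r = 2466 \cdot 6 = 14796$)
$\frac{1}{r} = \frac{1}{14796}$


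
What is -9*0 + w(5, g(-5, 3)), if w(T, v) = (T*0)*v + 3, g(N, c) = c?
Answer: 3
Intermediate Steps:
w(T, v) = 3 (w(T, v) = 0*v + 3 = 0 + 3 = 3)
-9*0 + w(5, g(-5, 3)) = -9*0 + 3 = 0 + 3 = 3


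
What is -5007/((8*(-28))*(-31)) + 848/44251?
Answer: -215676245/307278944 ≈ -0.70189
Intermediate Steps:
-5007/((8*(-28))*(-31)) + 848/44251 = -5007/((-224*(-31))) + 848*(1/44251) = -5007/6944 + 848/44251 = -215676245/307278944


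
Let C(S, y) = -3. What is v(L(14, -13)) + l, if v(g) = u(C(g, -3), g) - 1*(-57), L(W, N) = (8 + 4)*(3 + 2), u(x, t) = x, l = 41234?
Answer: 41288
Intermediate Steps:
L(W, N) = 60 (L(W, N) = 12*5 = 60)
v(g) = 54 (v(g) = -3 - 1*(-57) = -3 + 57 = 54)
v(L(14, -13)) + l = 54 + 41234 = 41288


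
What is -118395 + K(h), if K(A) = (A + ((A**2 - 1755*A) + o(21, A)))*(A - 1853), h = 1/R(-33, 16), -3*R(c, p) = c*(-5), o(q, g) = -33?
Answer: -19356141861/166375 ≈ -1.1634e+5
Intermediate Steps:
R(c, p) = 5*c/3 (R(c, p) = -c*(-5)/3 = -(-5)*c/3 = 5*c/3)
h = -1/55 (h = 1/((5/3)*(-33)) = 1/(-55) = -1/55 ≈ -0.018182)
K(A) = (-1853 + A)*(-33 + A**2 - 1754*A) (K(A) = (A + ((A**2 - 1755*A) - 33))*(A - 1853) = (A + (-33 + A**2 - 1755*A))*(-1853 + A) = (-33 + A**2 - 1754*A)*(-1853 + A) = (-1853 + A)*(-33 + A**2 - 1754*A))
-118395 + K(h) = -118395 + (61149 + (-1/55)**3 - 3607*(-1/55)**2 + 3250129*(-1/55)) = -118395 + (61149 - 1/166375 - 3607*1/3025 - 3250129/55) = -118395 + (61149 - 1/166375 - 3607/3025 - 3250129/55) = -118395 + 341826264/166375 = -19356141861/166375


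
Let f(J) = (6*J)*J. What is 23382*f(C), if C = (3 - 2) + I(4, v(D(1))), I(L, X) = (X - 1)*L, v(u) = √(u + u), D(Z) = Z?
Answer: 5751972 - 3367008*√2 ≈ 9.9030e+5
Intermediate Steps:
v(u) = √2*√u (v(u) = √(2*u) = √2*√u)
I(L, X) = L*(-1 + X) (I(L, X) = (-1 + X)*L = L*(-1 + X))
C = -3 + 4*√2 (C = (3 - 2) + 4*(-1 + √2*√1) = 1 + 4*(-1 + √2*1) = 1 + 4*(-1 + √2) = 1 + (-4 + 4*√2) = -3 + 4*√2 ≈ 2.6569)
f(J) = 6*J²
23382*f(C) = 23382*(6*(-3 + 4*√2)²) = 140292*(-3 + 4*√2)²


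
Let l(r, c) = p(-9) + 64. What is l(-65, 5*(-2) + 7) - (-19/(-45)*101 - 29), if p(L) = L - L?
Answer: 2266/45 ≈ 50.356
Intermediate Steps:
p(L) = 0
l(r, c) = 64 (l(r, c) = 0 + 64 = 64)
l(-65, 5*(-2) + 7) - (-19/(-45)*101 - 29) = 64 - (-19/(-45)*101 - 29) = 64 - (-19*(-1/45)*101 - 29) = 64 - ((19/45)*101 - 29) = 64 - (1919/45 - 29) = 64 - 1*614/45 = 64 - 614/45 = 2266/45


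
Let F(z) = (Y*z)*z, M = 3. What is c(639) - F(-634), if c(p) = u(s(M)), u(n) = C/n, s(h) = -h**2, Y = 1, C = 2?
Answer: -3617606/9 ≈ -4.0196e+5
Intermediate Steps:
u(n) = 2/n
c(p) = -2/9 (c(p) = 2/((-1*3**2)) = 2/((-1*9)) = 2/(-9) = 2*(-1/9) = -2/9)
F(z) = z**2 (F(z) = (1*z)*z = z*z = z**2)
c(639) - F(-634) = -2/9 - 1*(-634)**2 = -2/9 - 1*401956 = -2/9 - 401956 = -3617606/9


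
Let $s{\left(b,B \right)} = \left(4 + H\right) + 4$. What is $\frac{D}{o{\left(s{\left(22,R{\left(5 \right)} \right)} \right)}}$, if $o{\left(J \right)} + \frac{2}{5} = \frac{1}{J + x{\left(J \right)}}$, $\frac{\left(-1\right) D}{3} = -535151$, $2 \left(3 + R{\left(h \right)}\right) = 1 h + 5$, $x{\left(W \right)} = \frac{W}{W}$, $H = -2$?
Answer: $- \frac{18730285}{3} \approx -6.2434 \cdot 10^{6}$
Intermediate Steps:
$x{\left(W \right)} = 1$
$R{\left(h \right)} = - \frac{1}{2} + \frac{h}{2}$ ($R{\left(h \right)} = -3 + \frac{1 h + 5}{2} = -3 + \frac{h + 5}{2} = -3 + \frac{5 + h}{2} = -3 + \left(\frac{5}{2} + \frac{h}{2}\right) = - \frac{1}{2} + \frac{h}{2}$)
$s{\left(b,B \right)} = 6$ ($s{\left(b,B \right)} = \left(4 - 2\right) + 4 = 2 + 4 = 6$)
$D = 1605453$ ($D = \left(-3\right) \left(-535151\right) = 1605453$)
$o{\left(J \right)} = - \frac{2}{5} + \frac{1}{1 + J}$ ($o{\left(J \right)} = - \frac{2}{5} + \frac{1}{J + 1} = - \frac{2}{5} + \frac{1}{1 + J}$)
$\frac{D}{o{\left(s{\left(22,R{\left(5 \right)} \right)} \right)}} = \frac{1605453}{\frac{1}{5} \frac{1}{1 + 6} \left(3 - 12\right)} = \frac{1605453}{\frac{1}{5} \cdot \frac{1}{7} \left(3 - 12\right)} = \frac{1605453}{\frac{1}{5} \cdot \frac{1}{7} \left(-9\right)} = \frac{1605453}{- \frac{9}{35}} = 1605453 \left(- \frac{35}{9}\right) = - \frac{18730285}{3}$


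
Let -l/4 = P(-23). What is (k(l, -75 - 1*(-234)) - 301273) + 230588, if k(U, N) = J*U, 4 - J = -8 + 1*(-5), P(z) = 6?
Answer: -71093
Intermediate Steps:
J = 17 (J = 4 - (-8 + 1*(-5)) = 4 - (-8 - 5) = 4 - 1*(-13) = 4 + 13 = 17)
l = -24 (l = -4*6 = -24)
k(U, N) = 17*U
(k(l, -75 - 1*(-234)) - 301273) + 230588 = (17*(-24) - 301273) + 230588 = (-408 - 301273) + 230588 = -301681 + 230588 = -71093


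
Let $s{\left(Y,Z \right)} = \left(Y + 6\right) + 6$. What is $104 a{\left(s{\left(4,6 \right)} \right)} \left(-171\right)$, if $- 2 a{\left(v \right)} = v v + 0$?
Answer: $2276352$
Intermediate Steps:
$s{\left(Y,Z \right)} = 12 + Y$ ($s{\left(Y,Z \right)} = \left(6 + Y\right) + 6 = 12 + Y$)
$a{\left(v \right)} = - \frac{v^{2}}{2}$ ($a{\left(v \right)} = - \frac{v v + 0}{2} = - \frac{v^{2} + 0}{2} = - \frac{v^{2}}{2}$)
$104 a{\left(s{\left(4,6 \right)} \right)} \left(-171\right) = 104 \left(- \frac{\left(12 + 4\right)^{2}}{2}\right) \left(-171\right) = 104 \left(- \frac{16^{2}}{2}\right) \left(-171\right) = 104 \left(\left(- \frac{1}{2}\right) 256\right) \left(-171\right) = 104 \left(-128\right) \left(-171\right) = \left(-13312\right) \left(-171\right) = 2276352$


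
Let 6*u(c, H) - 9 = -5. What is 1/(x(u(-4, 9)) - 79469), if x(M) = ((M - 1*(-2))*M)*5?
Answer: -9/715141 ≈ -1.2585e-5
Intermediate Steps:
u(c, H) = 2/3 (u(c, H) = 3/2 + (1/6)*(-5) = 3/2 - 5/6 = 2/3)
x(M) = 5*M*(2 + M) (x(M) = ((M + 2)*M)*5 = ((2 + M)*M)*5 = (M*(2 + M))*5 = 5*M*(2 + M))
1/(x(u(-4, 9)) - 79469) = 1/(5*(2/3)*(2 + 2/3) - 79469) = 1/(5*(2/3)*(8/3) - 79469) = 1/(80/9 - 79469) = 1/(-715141/9) = -9/715141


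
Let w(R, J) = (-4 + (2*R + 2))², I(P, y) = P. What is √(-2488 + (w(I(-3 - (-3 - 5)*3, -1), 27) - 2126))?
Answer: I*√3014 ≈ 54.9*I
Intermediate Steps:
w(R, J) = (-2 + 2*R)² (w(R, J) = (-4 + (2 + 2*R))² = (-2 + 2*R)²)
√(-2488 + (w(I(-3 - (-3 - 5)*3, -1), 27) - 2126)) = √(-2488 + (4*(-1 + (-3 - (-3 - 5)*3))² - 2126)) = √(-2488 + (4*(-1 + (-3 - (-8)*3))² - 2126)) = √(-2488 + (4*(-1 + (-3 - 1*(-24)))² - 2126)) = √(-2488 + (4*(-1 + (-3 + 24))² - 2126)) = √(-2488 + (4*(-1 + 21)² - 2126)) = √(-2488 + (4*20² - 2126)) = √(-2488 + (4*400 - 2126)) = √(-2488 + (1600 - 2126)) = √(-2488 - 526) = √(-3014) = I*√3014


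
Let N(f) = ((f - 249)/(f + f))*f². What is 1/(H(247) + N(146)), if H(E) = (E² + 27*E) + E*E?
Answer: 1/121168 ≈ 8.2530e-6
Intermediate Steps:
H(E) = 2*E² + 27*E (H(E) = (E² + 27*E) + E² = 2*E² + 27*E)
N(f) = f*(-249 + f)/2 (N(f) = ((-249 + f)/((2*f)))*f² = ((-249 + f)*(1/(2*f)))*f² = ((-249 + f)/(2*f))*f² = f*(-249 + f)/2)
1/(H(247) + N(146)) = 1/(247*(27 + 2*247) + (½)*146*(-249 + 146)) = 1/(247*(27 + 494) + (½)*146*(-103)) = 1/(247*521 - 7519) = 1/(128687 - 7519) = 1/121168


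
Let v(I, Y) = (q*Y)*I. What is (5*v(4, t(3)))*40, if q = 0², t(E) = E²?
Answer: 0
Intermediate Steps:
q = 0
v(I, Y) = 0 (v(I, Y) = (0*Y)*I = 0*I = 0)
(5*v(4, t(3)))*40 = (5*0)*40 = 0*40 = 0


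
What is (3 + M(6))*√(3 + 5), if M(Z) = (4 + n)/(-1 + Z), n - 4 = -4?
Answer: 38*√2/5 ≈ 10.748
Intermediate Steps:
n = 0 (n = 4 - 4 = 0)
M(Z) = 4/(-1 + Z) (M(Z) = (4 + 0)/(-1 + Z) = 4/(-1 + Z))
(3 + M(6))*√(3 + 5) = (3 + 4/(-1 + 6))*√(3 + 5) = (3 + 4/5)*√8 = (3 + 4*(⅕))*(2*√2) = (3 + ⅘)*(2*√2) = 19*(2*√2)/5 = 38*√2/5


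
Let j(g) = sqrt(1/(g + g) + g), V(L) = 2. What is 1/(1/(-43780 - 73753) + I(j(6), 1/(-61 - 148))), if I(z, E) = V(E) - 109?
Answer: -117533/12576032 ≈ -0.0093458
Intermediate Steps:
j(g) = sqrt(g + 1/(2*g)) (j(g) = sqrt(1/(2*g) + g) = sqrt(g + 1/(2*g)))
I(z, E) = -107 (I(z, E) = 2 - 109 = -107)
1/(1/(-43780 - 73753) + I(j(6), 1/(-61 - 148))) = 1/(1/(-43780 - 73753) - 107) = 1/(1/(-117533) - 107) = 1/(-1/117533 - 107) = 1/(-12576032/117533) = -117533/12576032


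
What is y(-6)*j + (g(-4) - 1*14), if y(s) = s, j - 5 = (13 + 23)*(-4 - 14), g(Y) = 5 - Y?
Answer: 3853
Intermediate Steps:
j = -643 (j = 5 + (13 + 23)*(-4 - 14) = 5 + 36*(-18) = 5 - 648 = -643)
y(-6)*j + (g(-4) - 1*14) = -6*(-643) + ((5 - 1*(-4)) - 1*14) = 3858 + ((5 + 4) - 14) = 3858 + (9 - 14) = 3858 - 5 = 3853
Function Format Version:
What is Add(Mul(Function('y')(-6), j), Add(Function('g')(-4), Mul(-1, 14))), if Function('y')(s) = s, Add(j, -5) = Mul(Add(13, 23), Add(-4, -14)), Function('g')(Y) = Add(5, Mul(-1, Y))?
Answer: 3853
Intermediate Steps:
j = -643 (j = Add(5, Mul(Add(13, 23), Add(-4, -14))) = Add(5, Mul(36, -18)) = Add(5, -648) = -643)
Add(Mul(Function('y')(-6), j), Add(Function('g')(-4), Mul(-1, 14))) = Add(Mul(-6, -643), Add(Add(5, Mul(-1, -4)), Mul(-1, 14))) = Add(3858, Add(Add(5, 4), -14)) = Add(3858, Add(9, -14)) = Add(3858, -5) = 3853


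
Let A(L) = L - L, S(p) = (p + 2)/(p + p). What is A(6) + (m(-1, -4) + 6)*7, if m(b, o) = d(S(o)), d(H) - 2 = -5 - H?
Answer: 77/4 ≈ 19.250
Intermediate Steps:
S(p) = (2 + p)/(2*p) (S(p) = (2 + p)/((2*p)) = (2 + p)*(1/(2*p)) = (2 + p)/(2*p))
d(H) = -3 - H (d(H) = 2 + (-5 - H) = -3 - H)
A(L) = 0
m(b, o) = -3 - (2 + o)/(2*o)
A(6) + (m(-1, -4) + 6)*7 = 0 + ((-7/2 - 1/(-4)) + 6)*7 = 0 + ((-7/2 - 1*(-1/4)) + 6)*7 = 0 + ((-7/2 + 1/4) + 6)*7 = 0 + (-13/4 + 6)*7 = 0 + (11/4)*7 = 0 + 77/4 = 77/4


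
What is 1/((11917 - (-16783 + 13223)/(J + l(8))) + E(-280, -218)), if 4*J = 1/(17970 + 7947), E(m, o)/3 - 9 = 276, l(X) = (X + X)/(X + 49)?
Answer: 36861/938262260 ≈ 3.9286e-5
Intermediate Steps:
l(X) = 2*X/(49 + X) (l(X) = (2*X)/(49 + X) = 2*X/(49 + X))
E(m, o) = 855 (E(m, o) = 27 + 3*276 = 27 + 828 = 855)
J = 1/103668 (J = 1/(4*(17970 + 7947)) = (¼)/25917 = (¼)*(1/25917) = 1/103668 ≈ 9.6462e-6)
1/((11917 - (-16783 + 13223)/(J + l(8))) + E(-280, -218)) = 1/((11917 - (-16783 + 13223)/(1/103668 + 2*8/(49 + 8))) + 855) = 1/((11917 - (-3560)/(1/103668 + 2*8/57)) + 855) = 1/((11917 - (-3560)/(1/103668 + 2*8*(1/57))) + 855) = 1/((11917 - (-3560)/(1/103668 + 16/57)) + 855) = 1/((11917 - (-3560)/184305/656564) + 855) = 1/((11917 - (-3560)*656564/184305) + 855) = 1/((11917 - 1*(-467473568/36861)) + 855) = 1/((11917 + 467473568/36861) + 855) = 1/(906746105/36861 + 855) = 1/(938262260/36861) = 36861/938262260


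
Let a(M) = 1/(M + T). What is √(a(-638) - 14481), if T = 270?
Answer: I*√122567207/92 ≈ 120.34*I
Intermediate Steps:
a(M) = 1/(270 + M) (a(M) = 1/(M + 270) = 1/(270 + M))
√(a(-638) - 14481) = √(1/(270 - 638) - 14481) = √(1/(-368) - 14481) = √(-1/368 - 14481) = √(-5329009/368) = I*√122567207/92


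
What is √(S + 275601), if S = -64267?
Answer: √211334 ≈ 459.71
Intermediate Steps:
√(S + 275601) = √(-64267 + 275601) = √211334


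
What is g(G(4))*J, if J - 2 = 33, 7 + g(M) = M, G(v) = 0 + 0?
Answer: -245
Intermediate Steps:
G(v) = 0
g(M) = -7 + M
J = 35 (J = 2 + 33 = 35)
g(G(4))*J = (-7 + 0)*35 = -7*35 = -245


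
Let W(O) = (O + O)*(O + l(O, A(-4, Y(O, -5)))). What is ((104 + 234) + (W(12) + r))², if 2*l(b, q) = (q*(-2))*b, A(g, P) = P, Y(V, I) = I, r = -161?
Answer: 3629025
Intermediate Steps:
l(b, q) = -b*q (l(b, q) = ((q*(-2))*b)/2 = ((-2*q)*b)/2 = (-2*b*q)/2 = -b*q)
W(O) = 12*O² (W(O) = (O + O)*(O - 1*O*(-5)) = (2*O)*(O + 5*O) = (2*O)*(6*O) = 12*O²)
((104 + 234) + (W(12) + r))² = ((104 + 234) + (12*12² - 161))² = (338 + (12*144 - 161))² = (338 + (1728 - 161))² = (338 + 1567)² = 1905² = 3629025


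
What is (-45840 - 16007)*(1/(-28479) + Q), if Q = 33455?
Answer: -58925653491568/28479 ≈ -2.0691e+9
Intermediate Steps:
(-45840 - 16007)*(1/(-28479) + Q) = (-45840 - 16007)*(1/(-28479) + 33455) = -61847*(-1/28479 + 33455) = -61847*952764944/28479 = -58925653491568/28479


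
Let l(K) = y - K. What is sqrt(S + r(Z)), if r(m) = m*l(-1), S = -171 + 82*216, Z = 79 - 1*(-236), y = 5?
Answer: 3*sqrt(2159) ≈ 139.40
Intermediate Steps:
Z = 315 (Z = 79 + 236 = 315)
l(K) = 5 - K
S = 17541 (S = -171 + 17712 = 17541)
r(m) = 6*m (r(m) = m*(5 - 1*(-1)) = m*(5 + 1) = m*6 = 6*m)
sqrt(S + r(Z)) = sqrt(17541 + 6*315) = sqrt(17541 + 1890) = sqrt(19431) = 3*sqrt(2159)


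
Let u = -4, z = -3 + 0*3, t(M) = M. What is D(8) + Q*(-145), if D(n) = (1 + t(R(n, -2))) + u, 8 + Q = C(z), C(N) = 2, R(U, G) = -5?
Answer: 862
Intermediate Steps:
z = -3 (z = -3 + 0 = -3)
Q = -6 (Q = -8 + 2 = -6)
D(n) = -8 (D(n) = (1 - 5) - 4 = -4 - 4 = -8)
D(8) + Q*(-145) = -8 - 6*(-145) = -8 + 870 = 862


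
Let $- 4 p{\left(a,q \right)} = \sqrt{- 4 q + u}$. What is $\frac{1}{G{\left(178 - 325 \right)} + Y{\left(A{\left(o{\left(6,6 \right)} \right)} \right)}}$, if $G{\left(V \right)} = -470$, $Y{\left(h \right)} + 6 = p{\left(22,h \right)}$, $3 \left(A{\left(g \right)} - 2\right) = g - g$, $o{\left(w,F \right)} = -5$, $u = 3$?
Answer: $- \frac{7616}{3625221} + \frac{4 i \sqrt{5}}{3625221} \approx -0.0021008 + 2.4672 \cdot 10^{-6} i$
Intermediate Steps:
$A{\left(g \right)} = 2$ ($A{\left(g \right)} = 2 + \frac{g - g}{3} = 2 + \frac{1}{3} \cdot 0 = 2 + 0 = 2$)
$p{\left(a,q \right)} = - \frac{\sqrt{3 - 4 q}}{4}$ ($p{\left(a,q \right)} = - \frac{\sqrt{- 4 q + 3}}{4} = - \frac{\sqrt{3 - 4 q}}{4}$)
$Y{\left(h \right)} = -6 - \frac{\sqrt{3 - 4 h}}{4}$
$\frac{1}{G{\left(178 - 325 \right)} + Y{\left(A{\left(o{\left(6,6 \right)} \right)} \right)}} = \frac{1}{-470 - \left(6 + \frac{\sqrt{3 - 8}}{4}\right)} = \frac{1}{-470 - \left(6 + \frac{\sqrt{-5}}{4}\right)} = \frac{1}{-470 - \left(6 + \frac{i \sqrt{5}}{4}\right)} = \frac{1}{-476 - \frac{i \sqrt{5}}{4}}$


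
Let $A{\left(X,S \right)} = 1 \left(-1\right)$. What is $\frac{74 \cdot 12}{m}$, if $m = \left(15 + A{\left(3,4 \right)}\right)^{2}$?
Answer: $\frac{222}{49} \approx 4.5306$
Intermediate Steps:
$A{\left(X,S \right)} = -1$
$m = 196$ ($m = \left(15 - 1\right)^{2} = 14^{2} = 196$)
$\frac{74 \cdot 12}{m} = \frac{74 \cdot 12}{196} = 888 \cdot \frac{1}{196} = \frac{222}{49}$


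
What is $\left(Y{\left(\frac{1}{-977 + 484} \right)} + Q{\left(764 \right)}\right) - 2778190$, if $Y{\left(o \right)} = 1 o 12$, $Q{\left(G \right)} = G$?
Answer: $- \frac{1369271030}{493} \approx -2.7774 \cdot 10^{6}$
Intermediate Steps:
$Y{\left(o \right)} = 12 o$ ($Y{\left(o \right)} = o 12 = 12 o$)
$\left(Y{\left(\frac{1}{-977 + 484} \right)} + Q{\left(764 \right)}\right) - 2778190 = \left(\frac{12}{-977 + 484} + 764\right) - 2778190 = \left(\frac{12}{-493} + 764\right) - 2778190 = \left(12 \left(- \frac{1}{493}\right) + 764\right) - 2778190 = \left(- \frac{12}{493} + 764\right) - 2778190 = \frac{376640}{493} - 2778190 = - \frac{1369271030}{493}$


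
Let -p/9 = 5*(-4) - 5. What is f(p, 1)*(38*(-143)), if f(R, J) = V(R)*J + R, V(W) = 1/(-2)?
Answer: -1219933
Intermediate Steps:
V(W) = -½
p = 225 (p = -9*(5*(-4) - 5) = -9*(-20 - 5) = -9*(-25) = 225)
f(R, J) = R - J/2 (f(R, J) = -J/2 + R = R - J/2)
f(p, 1)*(38*(-143)) = (225 - ½*1)*(38*(-143)) = (225 - ½)*(-5434) = (449/2)*(-5434) = -1219933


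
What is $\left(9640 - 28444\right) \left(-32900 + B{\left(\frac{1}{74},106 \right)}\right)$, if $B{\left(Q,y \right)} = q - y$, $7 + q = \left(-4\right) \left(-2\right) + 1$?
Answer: $620607216$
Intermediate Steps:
$q = 2$ ($q = -7 + \left(\left(-4\right) \left(-2\right) + 1\right) = -7 + \left(8 + 1\right) = -7 + 9 = 2$)
$B{\left(Q,y \right)} = 2 - y$
$\left(9640 - 28444\right) \left(-32900 + B{\left(\frac{1}{74},106 \right)}\right) = \left(9640 - 28444\right) \left(-32900 + \left(2 - 106\right)\right) = - 18804 \left(-32900 + \left(2 - 106\right)\right) = - 18804 \left(-32900 - 104\right) = \left(-18804\right) \left(-33004\right) = 620607216$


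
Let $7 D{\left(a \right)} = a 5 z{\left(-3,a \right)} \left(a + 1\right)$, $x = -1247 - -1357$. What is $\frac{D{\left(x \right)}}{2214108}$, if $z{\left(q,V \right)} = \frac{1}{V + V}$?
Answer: $\frac{185}{10332504} \approx 1.7905 \cdot 10^{-5}$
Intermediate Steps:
$z{\left(q,V \right)} = \frac{1}{2 V}$
$x = 110$ ($x = -1247 + 1357 = 110$)
$D{\left(a \right)} = \frac{5}{14} + \frac{5 a}{14}$ ($D{\left(a \right)} = \frac{a 5 \frac{1}{2 a} \left(a + 1\right)}{7} = \frac{5 a \frac{1}{2 a} \left(1 + a\right)}{7} = \frac{\frac{5}{2} \left(1 + a\right)}{7} = \frac{\frac{5}{2} + \frac{5 a}{2}}{7} = \frac{5}{14} + \frac{5 a}{14}$)
$\frac{D{\left(x \right)}}{2214108} = \frac{\frac{5}{14} + \frac{5}{14} \cdot 110}{2214108} = \left(\frac{5}{14} + \frac{275}{7}\right) \frac{1}{2214108} = \frac{555}{14} \cdot \frac{1}{2214108} = \frac{185}{10332504}$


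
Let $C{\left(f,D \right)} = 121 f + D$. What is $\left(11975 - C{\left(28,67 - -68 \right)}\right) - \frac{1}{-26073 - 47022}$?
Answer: $\frac{617798941}{73095} \approx 8452.0$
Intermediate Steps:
$C{\left(f,D \right)} = D + 121 f$
$\left(11975 - C{\left(28,67 - -68 \right)}\right) - \frac{1}{-26073 - 47022} = \left(11975 - \left(\left(67 - -68\right) + 121 \cdot 28\right)\right) - \frac{1}{-26073 - 47022} = \left(11975 - \left(\left(67 + 68\right) + 3388\right)\right) - \frac{1}{-73095} = \left(11975 - \left(135 + 3388\right)\right) - - \frac{1}{73095} = \left(11975 - 3523\right) + \frac{1}{73095} = 8452 + \frac{1}{73095} = \frac{617798941}{73095}$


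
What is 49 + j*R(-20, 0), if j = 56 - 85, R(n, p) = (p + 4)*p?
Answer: 49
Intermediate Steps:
R(n, p) = p*(4 + p) (R(n, p) = (4 + p)*p = p*(4 + p))
j = -29
49 + j*R(-20, 0) = 49 - 0*(4 + 0) = 49 - 0*4 = 49 - 29*0 = 49 + 0 = 49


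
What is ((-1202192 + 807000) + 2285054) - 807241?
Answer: 1082621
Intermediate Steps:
((-1202192 + 807000) + 2285054) - 807241 = (-395192 + 2285054) - 807241 = 1889862 - 807241 = 1082621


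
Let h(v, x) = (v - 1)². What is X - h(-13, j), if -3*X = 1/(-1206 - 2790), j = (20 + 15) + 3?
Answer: -2349647/11988 ≈ -196.00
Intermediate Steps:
j = 38 (j = 35 + 3 = 38)
h(v, x) = (-1 + v)²
X = 1/11988 (X = -1/(3*(-1206 - 2790)) = -⅓/(-3996) = -⅓*(-1/3996) = 1/11988 ≈ 8.3417e-5)
X - h(-13, j) = 1/11988 - (-1 - 13)² = 1/11988 - 1*(-14)² = 1/11988 - 1*196 = 1/11988 - 196 = -2349647/11988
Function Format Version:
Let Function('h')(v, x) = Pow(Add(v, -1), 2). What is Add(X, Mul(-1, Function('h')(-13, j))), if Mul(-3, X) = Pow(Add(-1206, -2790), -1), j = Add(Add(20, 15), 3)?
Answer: Rational(-2349647, 11988) ≈ -196.00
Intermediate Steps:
j = 38 (j = Add(35, 3) = 38)
Function('h')(v, x) = Pow(Add(-1, v), 2)
X = Rational(1, 11988) (X = Mul(Rational(-1, 3), Pow(Add(-1206, -2790), -1)) = Mul(Rational(-1, 3), Pow(-3996, -1)) = Mul(Rational(-1, 3), Rational(-1, 3996)) = Rational(1, 11988) ≈ 8.3417e-5)
Add(X, Mul(-1, Function('h')(-13, j))) = Add(Rational(1, 11988), Mul(-1, Pow(Add(-1, -13), 2))) = Add(Rational(1, 11988), Mul(-1, Pow(-14, 2))) = Add(Rational(1, 11988), Mul(-1, 196)) = Add(Rational(1, 11988), -196) = Rational(-2349647, 11988)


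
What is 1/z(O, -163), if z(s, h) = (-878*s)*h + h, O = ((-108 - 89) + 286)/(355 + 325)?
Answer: 340/6313153 ≈ 5.3856e-5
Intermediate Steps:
O = 89/680 (O = (-197 + 286)/680 = 89*(1/680) = 89/680 ≈ 0.13088)
z(s, h) = h - 878*h*s (z(s, h) = -878*h*s + h = h - 878*h*s)
1/z(O, -163) = 1/(-163*(1 - 878*89/680)) = 1/(-163*(1 - 39071/340)) = 1/(-163*(-38731/340)) = 1/(6313153/340) = 340/6313153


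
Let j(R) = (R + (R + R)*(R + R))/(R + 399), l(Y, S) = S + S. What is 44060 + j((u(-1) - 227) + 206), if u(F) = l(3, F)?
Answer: 16568653/376 ≈ 44066.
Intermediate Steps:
l(Y, S) = 2*S
u(F) = 2*F
j(R) = (R + 4*R²)/(399 + R) (j(R) = (R + (2*R)*(2*R))/(399 + R) = (R + 4*R²)/(399 + R))
44060 + j((u(-1) - 227) + 206) = 44060 + ((2*(-1) - 227) + 206)*(1 + 4*((2*(-1) - 227) + 206))/(399 + ((2*(-1) - 227) + 206)) = 44060 + ((-2 - 227) + 206)*(1 + 4*((-2 - 227) + 206))/(399 + ((-2 - 227) + 206)) = 44060 + (-229 + 206)*(1 + 4*(-229 + 206))/(399 + (-229 + 206)) = 44060 - 23*(1 + 4*(-23))/(399 - 23) = 44060 - 23*(1 - 92)/376 = 44060 - 23*1/376*(-91) = 44060 + 2093/376 = 16568653/376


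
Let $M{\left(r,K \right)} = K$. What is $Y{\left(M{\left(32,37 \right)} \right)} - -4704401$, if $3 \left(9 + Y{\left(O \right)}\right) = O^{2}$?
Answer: $\frac{14114545}{3} \approx 4.7048 \cdot 10^{6}$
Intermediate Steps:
$Y{\left(O \right)} = -9 + \frac{O^{2}}{3}$
$Y{\left(M{\left(32,37 \right)} \right)} - -4704401 = \left(-9 + \frac{37^{2}}{3}\right) - -4704401 = \left(-9 + \frac{1}{3} \cdot 1369\right) + 4704401 = \left(-9 + \frac{1369}{3}\right) + 4704401 = \frac{1342}{3} + 4704401 = \frac{14114545}{3}$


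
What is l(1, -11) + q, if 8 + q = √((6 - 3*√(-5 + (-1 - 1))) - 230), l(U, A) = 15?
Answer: 7 + √(-224 - 3*I*√7) ≈ 7.2651 - 14.969*I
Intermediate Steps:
q = -8 + √(-224 - 3*I*√7) (q = -8 + √((6 - 3*√(-5 + (-1 - 1))) - 230) = -8 + √((6 - 3*√(-5 - 2)) - 230) = -8 + √((6 - 3*I*√7) - 230) = -8 + √(-224 - 3*I*√7) ≈ -7.7349 - 14.969*I)
l(1, -11) + q = 15 + (-8 + √(-224 - 3*I*√7)) = 7 + √(-224 - 3*I*√7)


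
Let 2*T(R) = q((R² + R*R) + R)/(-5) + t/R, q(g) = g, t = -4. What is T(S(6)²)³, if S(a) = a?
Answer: -13239726374393/729000 ≈ -1.8162e+7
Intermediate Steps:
T(R) = -2/R - R²/5 - R/10 (T(R) = (((R² + R*R) + R)/(-5) - 4/R)/2 = (((R² + R²) + R)*(-⅕) - 4/R)/2 = ((2*R² + R)*(-⅕) - 4/R)/2 = ((R + 2*R²)*(-⅕) - 4/R)/2 = ((-2*R²/5 - R/5) - 4/R)/2 = (-4/R - 2*R²/5 - R/5)/2 = -2/R - R²/5 - R/10)
T(S(6)²)³ = (-2/(6²) - (6²)²/5 - ⅒*6²)³ = (-2/36 - ⅕*36² - ⅒*36)³ = (-2*1/36 - ⅕*1296 - 18/5)³ = (-1/18 - 1296/5 - 18/5)³ = (-23657/90)³ = -13239726374393/729000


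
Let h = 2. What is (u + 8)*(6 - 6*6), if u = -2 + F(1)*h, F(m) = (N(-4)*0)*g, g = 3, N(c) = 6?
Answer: -180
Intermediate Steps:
F(m) = 0 (F(m) = (6*0)*3 = 0*3 = 0)
u = -2 (u = -2 + 0*2 = -2 + 0 = -2)
(u + 8)*(6 - 6*6) = (-2 + 8)*(6 - 6*6) = 6*(6 - 36) = 6*(-30) = -180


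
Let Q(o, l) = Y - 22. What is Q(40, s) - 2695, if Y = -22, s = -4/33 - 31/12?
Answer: -2739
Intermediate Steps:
s = -119/44 (s = -4*1/33 - 31*1/12 = -4/33 - 31/12 = -119/44 ≈ -2.7045)
Q(o, l) = -44 (Q(o, l) = -22 - 22 = -44)
Q(40, s) - 2695 = -44 - 2695 = -2739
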